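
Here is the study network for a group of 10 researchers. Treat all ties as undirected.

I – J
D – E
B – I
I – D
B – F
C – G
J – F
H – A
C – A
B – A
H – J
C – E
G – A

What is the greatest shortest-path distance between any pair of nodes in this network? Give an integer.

4

Eccentricity of each node (its greatest distance to any other): A:3, B:3, C:3, D:3, E:4, F:4, G:3, H:3, I:3, J:3.
The maximum eccentricity is 4, realized for instance by the pair E–F via E – C – A – B – F. So the diameter is 4.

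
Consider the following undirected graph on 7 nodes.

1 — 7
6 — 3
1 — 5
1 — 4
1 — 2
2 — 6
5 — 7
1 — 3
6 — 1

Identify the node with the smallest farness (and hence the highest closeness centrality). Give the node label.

Farness (sum of distances to all others) for each node — 1:6, 2:10, 3:10, 4:11, 5:10, 6:9, 7:10.
The smallest farness is 6, for 1, so 1 has the highest closeness.

1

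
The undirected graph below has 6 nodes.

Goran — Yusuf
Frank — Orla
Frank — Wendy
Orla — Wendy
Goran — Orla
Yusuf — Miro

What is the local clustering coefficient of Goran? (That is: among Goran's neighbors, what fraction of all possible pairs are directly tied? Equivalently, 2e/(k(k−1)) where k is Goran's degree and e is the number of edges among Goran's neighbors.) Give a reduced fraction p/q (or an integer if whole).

Goran's neighbors: Orla and Yusuf (k = 2).
Possible neighbor pairs: C(2,2) = 1. Edges among them: none → e = 0.
Clustering(Goran) = 0/1.

0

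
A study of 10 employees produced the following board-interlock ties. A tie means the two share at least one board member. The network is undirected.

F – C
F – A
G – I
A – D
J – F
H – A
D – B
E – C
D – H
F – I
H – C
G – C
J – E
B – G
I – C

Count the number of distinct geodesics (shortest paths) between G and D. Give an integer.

1

The shortest distance is 2, and the only length-2 path is G–B–D. So there is exactly 1 shortest path.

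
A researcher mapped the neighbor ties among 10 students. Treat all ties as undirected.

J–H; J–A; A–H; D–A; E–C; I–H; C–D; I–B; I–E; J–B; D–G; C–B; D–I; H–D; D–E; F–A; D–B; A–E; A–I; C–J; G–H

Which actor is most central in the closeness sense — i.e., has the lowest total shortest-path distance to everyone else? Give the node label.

Farness (sum of distances to all others) for each node — A:12, B:15, C:15, D:11, E:14, F:20, G:17, H:13, I:13, J:14.
The smallest farness is 11, for D, so D has the highest closeness.

D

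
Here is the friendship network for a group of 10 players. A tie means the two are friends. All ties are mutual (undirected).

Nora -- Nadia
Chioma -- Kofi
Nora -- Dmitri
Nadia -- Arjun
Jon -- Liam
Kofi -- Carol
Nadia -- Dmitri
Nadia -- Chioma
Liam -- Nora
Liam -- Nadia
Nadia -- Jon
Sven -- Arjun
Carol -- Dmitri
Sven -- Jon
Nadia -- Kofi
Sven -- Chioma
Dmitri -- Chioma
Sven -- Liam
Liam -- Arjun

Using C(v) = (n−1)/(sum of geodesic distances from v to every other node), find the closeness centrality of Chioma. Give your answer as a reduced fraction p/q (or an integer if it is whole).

9/14

Distances from Chioma: Arjun:2, Carol:2, Dmitri:1, Jon:2, Kofi:1, Liam:2, Nadia:1, Nora:2, Sven:1. Sum = 14.
n = 10, so closeness = 9/14.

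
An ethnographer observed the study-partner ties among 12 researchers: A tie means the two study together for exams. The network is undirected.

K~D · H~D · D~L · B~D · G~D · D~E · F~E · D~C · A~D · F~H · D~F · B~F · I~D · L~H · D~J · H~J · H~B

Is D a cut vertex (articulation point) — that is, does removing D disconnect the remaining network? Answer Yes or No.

Yes

Removing D leaves {B, E, F, H, J, and L} with no path to {I}, so the network splits into 6 components. D is a cut vertex.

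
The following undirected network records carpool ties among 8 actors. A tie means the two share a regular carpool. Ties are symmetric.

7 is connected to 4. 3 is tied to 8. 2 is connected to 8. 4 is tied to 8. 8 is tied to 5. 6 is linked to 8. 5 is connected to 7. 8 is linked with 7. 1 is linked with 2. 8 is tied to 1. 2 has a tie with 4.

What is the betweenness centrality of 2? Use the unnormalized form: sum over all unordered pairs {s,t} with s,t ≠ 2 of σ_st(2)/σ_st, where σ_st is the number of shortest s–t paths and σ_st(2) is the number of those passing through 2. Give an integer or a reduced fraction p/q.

Pairs whose geodesics pass through 2 — 1–4: 1/2.
All other pairs contribute 0.
Summing the contributions gives betweenness(2) = 1/2.

1/2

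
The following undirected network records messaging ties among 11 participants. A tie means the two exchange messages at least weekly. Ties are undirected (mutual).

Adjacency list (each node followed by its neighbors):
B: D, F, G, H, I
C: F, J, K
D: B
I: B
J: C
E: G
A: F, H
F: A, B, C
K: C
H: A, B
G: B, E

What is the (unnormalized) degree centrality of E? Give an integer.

1

E is directly tied to G. That is 1 neighbor, so the degree of E is 1.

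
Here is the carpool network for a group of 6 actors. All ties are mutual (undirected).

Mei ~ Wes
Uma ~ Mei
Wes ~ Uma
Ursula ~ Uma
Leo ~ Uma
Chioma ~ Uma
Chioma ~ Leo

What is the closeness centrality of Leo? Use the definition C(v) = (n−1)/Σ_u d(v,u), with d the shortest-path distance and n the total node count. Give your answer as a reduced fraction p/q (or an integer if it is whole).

5/8

Distances from Leo: Chioma:1, Mei:2, Uma:1, Ursula:2, Wes:2. Sum = 8.
n = 6, so closeness = 5/8.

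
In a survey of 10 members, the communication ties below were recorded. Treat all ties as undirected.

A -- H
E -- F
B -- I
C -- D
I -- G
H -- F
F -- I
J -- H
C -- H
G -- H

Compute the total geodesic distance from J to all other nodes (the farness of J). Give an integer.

Distances from J: A:2, B:4, C:2, D:3, E:3, F:2, G:2, H:1, I:3.
Sum = 2 + 4 + 2 + 3 + 3 + 2 + 2 + 1 + 3 = 22.

22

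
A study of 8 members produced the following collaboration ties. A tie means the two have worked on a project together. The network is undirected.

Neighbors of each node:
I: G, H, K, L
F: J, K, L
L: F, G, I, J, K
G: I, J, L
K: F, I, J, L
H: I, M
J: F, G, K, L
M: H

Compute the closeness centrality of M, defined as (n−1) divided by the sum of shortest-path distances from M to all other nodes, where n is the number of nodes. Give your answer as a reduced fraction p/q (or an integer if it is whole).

7/20

Distances from M: F:4, G:3, H:1, I:2, J:4, K:3, L:3. Sum = 20.
n = 8, so closeness = 7/20.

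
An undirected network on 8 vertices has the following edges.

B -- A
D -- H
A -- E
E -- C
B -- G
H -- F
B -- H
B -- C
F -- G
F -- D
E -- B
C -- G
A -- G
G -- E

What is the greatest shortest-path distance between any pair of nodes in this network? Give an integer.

Eccentricity of each node (its greatest distance to any other): A:3, B:2, C:3, D:3, E:3, F:2, G:2, H:2.
The maximum eccentricity is 3, realized for instance by the pair D–E via D – F – G – E. So the diameter is 3.

3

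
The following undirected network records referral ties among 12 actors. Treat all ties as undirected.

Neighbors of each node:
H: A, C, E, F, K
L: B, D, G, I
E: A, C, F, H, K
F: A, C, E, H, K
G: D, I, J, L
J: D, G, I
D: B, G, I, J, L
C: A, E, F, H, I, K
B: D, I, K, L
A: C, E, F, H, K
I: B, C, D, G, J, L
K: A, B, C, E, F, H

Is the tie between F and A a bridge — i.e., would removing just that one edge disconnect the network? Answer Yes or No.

No

Even without that edge, F still reaches A via F – E – A, so the network stays connected. Not a bridge.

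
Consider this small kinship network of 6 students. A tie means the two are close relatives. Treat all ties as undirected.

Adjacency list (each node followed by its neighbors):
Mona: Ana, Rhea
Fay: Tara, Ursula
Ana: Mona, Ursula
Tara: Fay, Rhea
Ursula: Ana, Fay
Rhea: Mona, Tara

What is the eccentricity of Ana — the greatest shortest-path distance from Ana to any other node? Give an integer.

Distances from Ana: Fay:2, Mona:1, Rhea:2, Tara:3, Ursula:1.
The largest is 3 (to Tara), so the eccentricity of Ana is 3.

3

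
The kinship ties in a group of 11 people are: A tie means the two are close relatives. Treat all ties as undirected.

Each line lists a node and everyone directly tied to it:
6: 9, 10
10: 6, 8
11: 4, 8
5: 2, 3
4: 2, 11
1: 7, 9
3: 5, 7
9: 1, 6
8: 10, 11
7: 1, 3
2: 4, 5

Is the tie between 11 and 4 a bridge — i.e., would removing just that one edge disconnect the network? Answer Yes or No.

Even without that edge, 11 still reaches 4 via 11 – 8 – 10 – 6 – 9 – 1 – 7 – 3 – 5 – 2 – 4, so the network stays connected. Not a bridge.

No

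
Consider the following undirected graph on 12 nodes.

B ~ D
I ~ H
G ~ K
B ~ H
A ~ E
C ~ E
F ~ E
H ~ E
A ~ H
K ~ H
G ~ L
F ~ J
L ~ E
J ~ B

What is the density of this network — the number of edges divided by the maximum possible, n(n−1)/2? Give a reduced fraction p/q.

There are 14 edges and 12 nodes, so the maximum possible is C(12,2) = 66.
Density = 14/66 = 7/33.

7/33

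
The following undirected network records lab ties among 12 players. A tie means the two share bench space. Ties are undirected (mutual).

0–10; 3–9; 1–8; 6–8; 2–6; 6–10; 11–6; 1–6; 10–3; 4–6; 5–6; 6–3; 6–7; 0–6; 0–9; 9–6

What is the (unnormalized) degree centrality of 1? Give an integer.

2

1 is directly tied to 6 and 8. That is 2 neighbors, so the degree of 1 is 2.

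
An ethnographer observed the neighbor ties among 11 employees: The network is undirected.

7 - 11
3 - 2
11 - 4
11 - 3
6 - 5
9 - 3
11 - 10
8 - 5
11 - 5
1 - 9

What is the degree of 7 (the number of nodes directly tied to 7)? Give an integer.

1

7 is directly tied to 11. That is 1 neighbor, so the degree of 7 is 1.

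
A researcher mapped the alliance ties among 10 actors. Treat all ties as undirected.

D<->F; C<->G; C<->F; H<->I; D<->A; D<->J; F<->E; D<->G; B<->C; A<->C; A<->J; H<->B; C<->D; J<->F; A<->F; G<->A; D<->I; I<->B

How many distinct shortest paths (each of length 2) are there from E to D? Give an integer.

The shortest distance is 2, and the only length-2 path is E–F–D. So there is exactly 1 shortest path.

1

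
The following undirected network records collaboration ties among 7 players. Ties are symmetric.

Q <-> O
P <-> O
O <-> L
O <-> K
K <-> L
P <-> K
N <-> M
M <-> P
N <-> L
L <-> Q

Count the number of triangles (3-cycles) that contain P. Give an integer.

P's neighbors: K, M, and O.
Neighbor pairs that are themselves tied: P–K–O. Each forms one triangle with P, for 1 in total.

1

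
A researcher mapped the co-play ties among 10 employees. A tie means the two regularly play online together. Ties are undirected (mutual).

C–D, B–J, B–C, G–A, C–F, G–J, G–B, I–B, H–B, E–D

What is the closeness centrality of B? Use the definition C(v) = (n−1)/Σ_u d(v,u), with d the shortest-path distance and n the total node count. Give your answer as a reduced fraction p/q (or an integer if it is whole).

Distances from B: A:2, C:1, D:2, E:3, F:2, G:1, H:1, I:1, J:1. Sum = 14.
n = 10, so closeness = 9/14.

9/14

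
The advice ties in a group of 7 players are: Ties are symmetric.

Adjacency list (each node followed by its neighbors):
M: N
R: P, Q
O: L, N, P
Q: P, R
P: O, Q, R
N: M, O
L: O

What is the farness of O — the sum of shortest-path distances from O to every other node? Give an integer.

Distances from O: L:1, M:2, N:1, P:1, Q:2, R:2.
Sum = 1 + 2 + 1 + 1 + 2 + 2 = 9.

9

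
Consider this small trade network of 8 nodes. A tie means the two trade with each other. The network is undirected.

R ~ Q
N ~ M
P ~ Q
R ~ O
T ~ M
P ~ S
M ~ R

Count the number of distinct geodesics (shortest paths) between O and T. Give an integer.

The shortest distance is 3, and the only length-3 path is O–R–M–T. So there is exactly 1 shortest path.

1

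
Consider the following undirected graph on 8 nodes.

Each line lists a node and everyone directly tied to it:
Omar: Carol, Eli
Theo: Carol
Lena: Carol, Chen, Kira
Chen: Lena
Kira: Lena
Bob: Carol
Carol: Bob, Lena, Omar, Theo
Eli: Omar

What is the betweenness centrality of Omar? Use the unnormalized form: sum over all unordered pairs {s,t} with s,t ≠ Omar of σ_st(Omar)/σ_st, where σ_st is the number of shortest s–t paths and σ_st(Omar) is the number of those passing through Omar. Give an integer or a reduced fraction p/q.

6

Pairs whose geodesics pass through Omar — Chen–Eli: 1; Lena–Eli: 1; Eli–Kira: 1; Eli–Bob: 1; Eli–Theo: 1; Eli–Carol: 1.
All other pairs contribute 0.
Summing the contributions gives betweenness(Omar) = 6.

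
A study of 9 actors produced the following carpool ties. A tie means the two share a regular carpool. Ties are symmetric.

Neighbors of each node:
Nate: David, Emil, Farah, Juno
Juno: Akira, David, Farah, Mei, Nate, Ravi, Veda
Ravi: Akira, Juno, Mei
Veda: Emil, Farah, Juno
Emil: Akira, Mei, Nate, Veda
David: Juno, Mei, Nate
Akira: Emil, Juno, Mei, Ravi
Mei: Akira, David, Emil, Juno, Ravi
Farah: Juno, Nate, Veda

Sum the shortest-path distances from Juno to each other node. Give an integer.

9

Distances from Juno: Akira:1, David:1, Emil:2, Farah:1, Mei:1, Nate:1, Ravi:1, Veda:1.
Sum = 1 + 1 + 2 + 1 + 1 + 1 + 1 + 1 = 9.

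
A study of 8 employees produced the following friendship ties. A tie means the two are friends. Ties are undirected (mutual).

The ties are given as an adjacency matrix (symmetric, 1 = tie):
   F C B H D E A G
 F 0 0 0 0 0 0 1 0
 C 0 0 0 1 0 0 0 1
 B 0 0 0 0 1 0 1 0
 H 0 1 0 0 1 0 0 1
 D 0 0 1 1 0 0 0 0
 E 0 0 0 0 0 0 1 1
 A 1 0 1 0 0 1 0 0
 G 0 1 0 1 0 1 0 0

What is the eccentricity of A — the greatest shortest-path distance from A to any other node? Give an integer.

Distances from A: B:1, C:3, D:2, E:1, F:1, G:2, H:3.
The largest is 3 (to H and C), so the eccentricity of A is 3.

3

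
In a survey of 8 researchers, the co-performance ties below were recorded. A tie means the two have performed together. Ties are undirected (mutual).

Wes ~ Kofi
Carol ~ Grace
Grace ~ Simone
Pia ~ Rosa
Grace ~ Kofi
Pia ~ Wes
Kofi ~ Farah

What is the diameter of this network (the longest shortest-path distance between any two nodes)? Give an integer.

Eccentricity of each node (its greatest distance to any other): Carol:5, Farah:4, Grace:4, Kofi:3, Pia:4, Rosa:5, Simone:5, Wes:3.
The maximum eccentricity is 5, realized for instance by the pair Carol–Rosa via Carol – Grace – Kofi – Wes – Pia – Rosa. So the diameter is 5.

5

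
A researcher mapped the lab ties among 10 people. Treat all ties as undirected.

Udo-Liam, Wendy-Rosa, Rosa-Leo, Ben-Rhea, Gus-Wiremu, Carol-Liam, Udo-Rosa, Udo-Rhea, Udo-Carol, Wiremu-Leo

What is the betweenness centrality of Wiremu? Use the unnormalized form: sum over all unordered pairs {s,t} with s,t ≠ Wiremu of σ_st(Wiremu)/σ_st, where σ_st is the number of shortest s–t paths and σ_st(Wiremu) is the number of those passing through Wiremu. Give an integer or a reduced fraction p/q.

Pairs whose geodesics pass through Wiremu — Rosa–Gus: 1; Ben–Gus: 1; Rhea–Gus: 1; Wendy–Gus: 1; Gus–Udo: 1; Gus–Carol: 1; Gus–Liam: 1; Gus–Leo: 1.
All other pairs contribute 0.
Summing the contributions gives betweenness(Wiremu) = 8.

8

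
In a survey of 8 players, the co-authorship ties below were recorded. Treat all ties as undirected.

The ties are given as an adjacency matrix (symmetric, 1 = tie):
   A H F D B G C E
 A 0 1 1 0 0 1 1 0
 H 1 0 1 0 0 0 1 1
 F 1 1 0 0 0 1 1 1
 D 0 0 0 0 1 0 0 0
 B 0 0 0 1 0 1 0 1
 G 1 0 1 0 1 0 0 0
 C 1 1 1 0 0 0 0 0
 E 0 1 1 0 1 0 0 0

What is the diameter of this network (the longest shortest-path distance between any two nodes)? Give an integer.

Eccentricity of each node (its greatest distance to any other): A:3, B:3, C:4, D:4, E:2, F:3, G:2, H:3.
The maximum eccentricity is 4, realized for instance by the pair D–C via D – B – G – A – C. So the diameter is 4.

4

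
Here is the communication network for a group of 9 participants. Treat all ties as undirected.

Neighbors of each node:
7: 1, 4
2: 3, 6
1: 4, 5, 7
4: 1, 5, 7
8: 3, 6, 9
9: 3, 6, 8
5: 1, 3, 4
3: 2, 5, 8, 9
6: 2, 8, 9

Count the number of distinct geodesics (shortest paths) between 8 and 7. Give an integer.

2

The shortest distance is 4. The length-4 paths are: 8–3–5–1–7; 8–3–5–4–7.
That gives 2 distinct shortest paths.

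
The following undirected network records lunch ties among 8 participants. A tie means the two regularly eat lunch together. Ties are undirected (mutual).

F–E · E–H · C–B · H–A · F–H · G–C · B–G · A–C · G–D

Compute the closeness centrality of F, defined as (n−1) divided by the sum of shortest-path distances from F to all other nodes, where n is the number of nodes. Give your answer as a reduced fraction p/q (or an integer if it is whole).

Distances from F: A:2, B:4, C:3, D:5, E:1, G:4, H:1. Sum = 20.
n = 8, so closeness = 7/20.

7/20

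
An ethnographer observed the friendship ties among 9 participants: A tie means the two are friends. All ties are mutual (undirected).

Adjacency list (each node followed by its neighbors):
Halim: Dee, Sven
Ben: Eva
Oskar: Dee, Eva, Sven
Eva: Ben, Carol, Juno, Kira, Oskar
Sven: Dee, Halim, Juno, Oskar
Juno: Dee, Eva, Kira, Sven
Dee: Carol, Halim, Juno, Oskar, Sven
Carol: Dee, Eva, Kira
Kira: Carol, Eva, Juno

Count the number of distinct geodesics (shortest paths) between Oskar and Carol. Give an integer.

2

The shortest distance is 2. The length-2 paths are: Oskar–Eva–Carol; Oskar–Dee–Carol.
That gives 2 distinct shortest paths.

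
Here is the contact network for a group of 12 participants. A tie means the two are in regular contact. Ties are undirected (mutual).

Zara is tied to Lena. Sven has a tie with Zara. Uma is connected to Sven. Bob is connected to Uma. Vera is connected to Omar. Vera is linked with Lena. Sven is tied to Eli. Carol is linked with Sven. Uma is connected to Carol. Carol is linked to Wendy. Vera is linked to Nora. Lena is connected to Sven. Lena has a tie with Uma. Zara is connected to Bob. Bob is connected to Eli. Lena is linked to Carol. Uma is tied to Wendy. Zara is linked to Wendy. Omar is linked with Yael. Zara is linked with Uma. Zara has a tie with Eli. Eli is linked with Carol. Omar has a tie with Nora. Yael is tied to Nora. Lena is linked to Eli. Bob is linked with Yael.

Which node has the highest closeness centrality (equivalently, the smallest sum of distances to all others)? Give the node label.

Farness (sum of distances to all others) for each node — Bob:19, Carol:20, Eli:19, Lena:17, Nora:26, Omar:26, Sven:20, Uma:18, Vera:21, Wendy:25, Yael:23, Zara:18.
The smallest farness is 17, for Lena, so Lena has the highest closeness.

Lena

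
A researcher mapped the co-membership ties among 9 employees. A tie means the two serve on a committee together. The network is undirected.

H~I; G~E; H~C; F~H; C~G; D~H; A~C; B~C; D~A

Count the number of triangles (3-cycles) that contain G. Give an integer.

0

G's neighbors are C and E, but none of them are tied to each other, so no triangle contains G.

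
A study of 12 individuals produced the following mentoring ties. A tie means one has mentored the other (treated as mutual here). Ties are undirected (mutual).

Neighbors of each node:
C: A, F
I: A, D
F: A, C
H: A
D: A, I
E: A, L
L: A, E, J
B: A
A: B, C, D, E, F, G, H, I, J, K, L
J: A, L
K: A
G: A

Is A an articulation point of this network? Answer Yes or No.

Yes

Removing A leaves {E, J, and L} with no path to {B}, so the network splits into 7 components. A is a cut vertex.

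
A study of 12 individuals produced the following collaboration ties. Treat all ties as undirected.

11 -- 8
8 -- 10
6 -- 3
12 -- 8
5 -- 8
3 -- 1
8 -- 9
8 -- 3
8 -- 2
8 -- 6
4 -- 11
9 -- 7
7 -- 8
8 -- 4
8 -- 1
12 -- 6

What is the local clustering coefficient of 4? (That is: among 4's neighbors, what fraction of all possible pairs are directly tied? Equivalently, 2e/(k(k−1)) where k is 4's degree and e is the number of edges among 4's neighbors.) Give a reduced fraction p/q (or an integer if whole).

1

4's neighbors: 8 and 11 (k = 2).
Possible neighbor pairs: C(2,2) = 1. Edges among them: 8–11 → e = 1.
Clustering(4) = 1/1.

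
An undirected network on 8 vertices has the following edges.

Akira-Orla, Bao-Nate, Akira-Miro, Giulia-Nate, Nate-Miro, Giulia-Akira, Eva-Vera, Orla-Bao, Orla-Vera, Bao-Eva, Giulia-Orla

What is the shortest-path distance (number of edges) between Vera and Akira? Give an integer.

2

One shortest route is Vera – Orla – Akira, which uses 2 edges, and Vera and Akira are not directly tied, so nothing shorter exists. So d(Vera,Akira) = 2.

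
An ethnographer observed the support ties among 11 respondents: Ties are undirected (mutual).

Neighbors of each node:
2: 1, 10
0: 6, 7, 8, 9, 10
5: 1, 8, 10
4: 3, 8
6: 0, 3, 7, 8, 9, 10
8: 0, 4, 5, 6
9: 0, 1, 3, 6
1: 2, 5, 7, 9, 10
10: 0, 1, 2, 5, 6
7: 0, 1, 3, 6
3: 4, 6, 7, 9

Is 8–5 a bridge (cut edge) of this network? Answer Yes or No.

Even without that edge, 8 still reaches 5 via 8 – 6 – 10 – 5, so the network stays connected. Not a bridge.

No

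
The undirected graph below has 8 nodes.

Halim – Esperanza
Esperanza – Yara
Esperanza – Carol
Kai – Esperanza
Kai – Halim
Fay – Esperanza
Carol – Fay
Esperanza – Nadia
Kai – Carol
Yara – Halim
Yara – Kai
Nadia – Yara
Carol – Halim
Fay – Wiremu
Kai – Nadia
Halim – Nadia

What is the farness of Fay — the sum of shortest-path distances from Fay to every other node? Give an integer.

Distances from Fay: Carol:1, Esperanza:1, Halim:2, Kai:2, Nadia:2, Wiremu:1, Yara:2.
Sum = 1 + 1 + 2 + 2 + 2 + 1 + 2 = 11.

11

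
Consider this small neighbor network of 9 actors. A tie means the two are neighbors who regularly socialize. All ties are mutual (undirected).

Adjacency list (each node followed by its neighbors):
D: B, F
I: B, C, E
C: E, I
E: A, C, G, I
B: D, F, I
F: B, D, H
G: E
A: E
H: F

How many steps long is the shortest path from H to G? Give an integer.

One shortest route is H – F – B – I – E – G, which uses 5 edges, and at distance 4 from H we only reach {C, E}, which does not include G. So d(H,G) = 5.

5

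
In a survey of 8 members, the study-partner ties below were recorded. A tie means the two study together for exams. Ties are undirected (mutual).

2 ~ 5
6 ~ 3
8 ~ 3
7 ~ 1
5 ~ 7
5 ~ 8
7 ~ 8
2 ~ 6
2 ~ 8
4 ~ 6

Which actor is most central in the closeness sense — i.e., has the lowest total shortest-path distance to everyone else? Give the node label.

Farness (sum of distances to all others) for each node — 1:20, 2:12, 3:13, 4:20, 5:12, 6:14, 7:14, 8:11.
The smallest farness is 11, for 8, so 8 has the highest closeness.

8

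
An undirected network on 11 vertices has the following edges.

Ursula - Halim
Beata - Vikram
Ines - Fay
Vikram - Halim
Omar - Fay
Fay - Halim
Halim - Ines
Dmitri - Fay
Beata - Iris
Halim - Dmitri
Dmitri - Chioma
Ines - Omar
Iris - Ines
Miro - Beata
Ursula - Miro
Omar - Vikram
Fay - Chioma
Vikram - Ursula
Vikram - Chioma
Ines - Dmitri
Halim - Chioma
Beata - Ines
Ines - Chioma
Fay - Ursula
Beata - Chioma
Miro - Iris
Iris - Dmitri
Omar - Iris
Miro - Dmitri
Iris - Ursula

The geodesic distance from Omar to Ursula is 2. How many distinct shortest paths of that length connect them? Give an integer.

3

The shortest distance is 2. The length-2 paths are: Omar–Vikram–Ursula; Omar–Fay–Ursula; Omar–Iris–Ursula.
That gives 3 distinct shortest paths.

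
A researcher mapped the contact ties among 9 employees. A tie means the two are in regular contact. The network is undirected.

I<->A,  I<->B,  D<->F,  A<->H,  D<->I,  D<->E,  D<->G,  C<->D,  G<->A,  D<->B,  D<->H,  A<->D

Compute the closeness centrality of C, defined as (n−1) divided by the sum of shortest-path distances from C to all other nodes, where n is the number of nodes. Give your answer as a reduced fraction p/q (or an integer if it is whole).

Distances from C: A:2, B:2, D:1, E:2, F:2, G:2, H:2, I:2. Sum = 15.
n = 9, so closeness = 8/15.

8/15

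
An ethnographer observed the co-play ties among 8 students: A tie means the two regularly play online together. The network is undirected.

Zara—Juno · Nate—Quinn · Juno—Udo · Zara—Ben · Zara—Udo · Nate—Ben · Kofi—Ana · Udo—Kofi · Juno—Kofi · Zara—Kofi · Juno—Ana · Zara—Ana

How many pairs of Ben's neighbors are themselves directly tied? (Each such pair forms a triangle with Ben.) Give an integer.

Ben's neighbors are Nate and Zara, but none of them are tied to each other, so no triangle contains Ben.

0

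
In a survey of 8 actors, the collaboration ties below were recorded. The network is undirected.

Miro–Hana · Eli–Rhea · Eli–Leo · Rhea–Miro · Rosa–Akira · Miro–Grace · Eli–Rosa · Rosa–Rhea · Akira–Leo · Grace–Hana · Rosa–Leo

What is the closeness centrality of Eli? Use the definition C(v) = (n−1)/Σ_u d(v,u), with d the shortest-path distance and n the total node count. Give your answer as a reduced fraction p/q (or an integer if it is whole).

Distances from Eli: Akira:2, Grace:3, Hana:3, Leo:1, Miro:2, Rhea:1, Rosa:1. Sum = 13.
n = 8, so closeness = 7/13.

7/13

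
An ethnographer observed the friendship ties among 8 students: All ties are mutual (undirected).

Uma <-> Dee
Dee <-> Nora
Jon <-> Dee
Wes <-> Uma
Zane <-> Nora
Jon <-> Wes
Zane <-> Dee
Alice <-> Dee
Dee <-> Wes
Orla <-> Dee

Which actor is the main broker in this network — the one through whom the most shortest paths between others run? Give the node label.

Dee

Unnormalized betweenness of each node: Alice:0, Dee:35/2, Jon:0, Nora:0, Orla:0, Uma:0, Wes:1/2, Zane:0.
Dee has the largest value, 35/2, making it the main broker — the node through which the most shortest paths run.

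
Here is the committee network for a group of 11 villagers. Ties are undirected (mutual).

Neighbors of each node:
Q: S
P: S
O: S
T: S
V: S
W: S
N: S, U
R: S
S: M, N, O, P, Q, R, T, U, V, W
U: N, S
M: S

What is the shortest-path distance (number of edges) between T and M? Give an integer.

2

One shortest route is T – S – M, which uses 2 edges, and T and M are not directly tied, so nothing shorter exists. So d(T,M) = 2.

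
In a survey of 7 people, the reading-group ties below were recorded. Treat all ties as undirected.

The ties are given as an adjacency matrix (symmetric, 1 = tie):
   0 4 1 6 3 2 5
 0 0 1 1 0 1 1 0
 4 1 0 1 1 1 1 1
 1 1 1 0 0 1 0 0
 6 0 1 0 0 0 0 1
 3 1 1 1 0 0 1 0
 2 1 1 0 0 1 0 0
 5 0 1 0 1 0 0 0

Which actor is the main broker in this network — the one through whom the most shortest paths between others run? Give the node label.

4

Unnormalized betweenness of each node: 0:1/3, 1:0, 2:0, 3:1/3, 4:25/3, 5:0, 6:0.
4 has the largest value, 25/3, making it the main broker — the node through which the most shortest paths run.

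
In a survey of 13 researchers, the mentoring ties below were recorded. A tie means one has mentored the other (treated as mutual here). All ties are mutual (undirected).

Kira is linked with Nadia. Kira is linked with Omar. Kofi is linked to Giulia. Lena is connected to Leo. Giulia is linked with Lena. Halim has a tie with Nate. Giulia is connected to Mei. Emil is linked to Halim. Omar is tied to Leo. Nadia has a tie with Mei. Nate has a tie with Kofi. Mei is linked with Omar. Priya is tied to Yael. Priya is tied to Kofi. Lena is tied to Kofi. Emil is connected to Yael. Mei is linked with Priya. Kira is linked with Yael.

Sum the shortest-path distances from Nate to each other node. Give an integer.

Distances from Nate: Emil:2, Giulia:2, Halim:1, Kira:4, Kofi:1, Lena:2, Leo:3, Mei:3, Nadia:4, Omar:4, Priya:2, Yael:3.
Sum = 2 + 2 + 1 + 4 + 1 + 2 + 3 + 3 + 4 + 4 + 2 + 3 = 31.

31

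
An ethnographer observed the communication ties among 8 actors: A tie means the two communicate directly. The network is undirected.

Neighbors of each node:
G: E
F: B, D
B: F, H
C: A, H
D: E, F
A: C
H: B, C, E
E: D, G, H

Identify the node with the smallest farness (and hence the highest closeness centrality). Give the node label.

Farness (sum of distances to all others) for each node — A:21, B:14, C:15, D:15, E:12, F:16, G:18, H:11.
The smallest farness is 11, for H, so H has the highest closeness.

H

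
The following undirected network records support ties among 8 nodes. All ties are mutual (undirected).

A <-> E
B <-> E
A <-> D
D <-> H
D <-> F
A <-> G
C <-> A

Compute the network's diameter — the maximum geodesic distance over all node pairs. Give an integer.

4

Eccentricity of each node (its greatest distance to any other): A:2, B:4, C:3, D:3, E:3, F:4, G:3, H:4.
The maximum eccentricity is 4, realized for instance by the pair B–H via B – E – A – D – H. So the diameter is 4.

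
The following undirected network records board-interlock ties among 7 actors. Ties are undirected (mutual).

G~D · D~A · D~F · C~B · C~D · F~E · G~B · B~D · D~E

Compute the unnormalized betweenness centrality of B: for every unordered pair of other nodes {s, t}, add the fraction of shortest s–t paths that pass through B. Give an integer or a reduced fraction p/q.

Pairs whose geodesics pass through B — G–C: 1/2.
All other pairs contribute 0.
Summing the contributions gives betweenness(B) = 1/2.

1/2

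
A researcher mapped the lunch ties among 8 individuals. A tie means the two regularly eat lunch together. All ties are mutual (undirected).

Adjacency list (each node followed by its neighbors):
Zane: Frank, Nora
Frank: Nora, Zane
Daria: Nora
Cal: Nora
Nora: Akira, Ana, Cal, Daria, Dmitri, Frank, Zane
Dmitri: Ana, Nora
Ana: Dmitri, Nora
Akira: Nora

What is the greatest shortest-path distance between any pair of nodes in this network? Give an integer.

Eccentricity of each node (its greatest distance to any other): Akira:2, Ana:2, Cal:2, Daria:2, Dmitri:2, Frank:2, Nora:1, Zane:2.
The maximum eccentricity is 2, realized for instance by the pair Zane–Akira via Zane – Nora – Akira. So the diameter is 2.

2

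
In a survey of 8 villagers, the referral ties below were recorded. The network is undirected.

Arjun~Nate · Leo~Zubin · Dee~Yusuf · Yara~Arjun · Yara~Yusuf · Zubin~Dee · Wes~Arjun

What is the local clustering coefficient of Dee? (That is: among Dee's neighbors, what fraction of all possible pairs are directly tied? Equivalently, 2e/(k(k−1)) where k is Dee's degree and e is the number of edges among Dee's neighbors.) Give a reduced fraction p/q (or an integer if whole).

Dee's neighbors: Yusuf and Zubin (k = 2).
Possible neighbor pairs: C(2,2) = 1. Edges among them: none → e = 0.
Clustering(Dee) = 0/1.

0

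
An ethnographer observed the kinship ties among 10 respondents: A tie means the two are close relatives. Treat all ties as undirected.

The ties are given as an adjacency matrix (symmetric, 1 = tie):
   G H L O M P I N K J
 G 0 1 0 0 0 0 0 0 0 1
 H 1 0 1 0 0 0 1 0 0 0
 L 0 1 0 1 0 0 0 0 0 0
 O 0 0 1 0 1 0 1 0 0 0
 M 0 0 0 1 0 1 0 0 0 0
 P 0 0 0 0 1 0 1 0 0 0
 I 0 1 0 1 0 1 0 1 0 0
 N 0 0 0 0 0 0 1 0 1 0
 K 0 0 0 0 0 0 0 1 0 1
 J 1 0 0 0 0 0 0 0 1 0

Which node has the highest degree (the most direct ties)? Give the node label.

Degrees — G:2, H:3, I:4, J:2, K:2, L:2, M:2, N:2, O:3, P:2.
The maximum is 4, attained only by I.

I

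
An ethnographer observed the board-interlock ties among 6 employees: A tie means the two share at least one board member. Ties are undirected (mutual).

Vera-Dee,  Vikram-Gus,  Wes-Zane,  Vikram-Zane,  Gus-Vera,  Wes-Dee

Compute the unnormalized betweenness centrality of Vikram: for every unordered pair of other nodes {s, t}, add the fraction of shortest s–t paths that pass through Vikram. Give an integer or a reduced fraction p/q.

Pairs whose geodesics pass through Vikram — Vera–Zane: 1/2; Gus–Zane: 1; Gus–Wes: 1/2.
All other pairs contribute 0.
Summing the contributions gives betweenness(Vikram) = 2.

2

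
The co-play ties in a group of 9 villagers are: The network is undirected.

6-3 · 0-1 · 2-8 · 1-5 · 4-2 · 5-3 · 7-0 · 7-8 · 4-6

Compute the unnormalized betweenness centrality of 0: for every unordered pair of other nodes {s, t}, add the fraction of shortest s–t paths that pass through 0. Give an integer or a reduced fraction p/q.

Pairs whose geodesics pass through 0 — 3–7: 1; 5–7: 1; 5–8: 1; 1–7: 1; 1–8: 1; 1–2: 1.
All other pairs contribute 0.
Summing the contributions gives betweenness(0) = 6.

6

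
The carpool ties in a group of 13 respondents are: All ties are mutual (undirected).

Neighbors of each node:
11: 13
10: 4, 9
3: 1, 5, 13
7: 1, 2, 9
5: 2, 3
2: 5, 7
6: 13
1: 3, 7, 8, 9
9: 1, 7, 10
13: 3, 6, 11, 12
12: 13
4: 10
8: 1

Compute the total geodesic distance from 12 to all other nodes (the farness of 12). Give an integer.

40

Distances from 12: 1:3, 2:4, 3:2, 4:6, 5:3, 6:2, 7:4, 8:4, 9:4, 10:5, 11:2, 13:1.
Sum = 3 + 4 + 2 + 6 + 3 + 2 + 4 + 4 + 4 + 5 + 2 + 1 = 40.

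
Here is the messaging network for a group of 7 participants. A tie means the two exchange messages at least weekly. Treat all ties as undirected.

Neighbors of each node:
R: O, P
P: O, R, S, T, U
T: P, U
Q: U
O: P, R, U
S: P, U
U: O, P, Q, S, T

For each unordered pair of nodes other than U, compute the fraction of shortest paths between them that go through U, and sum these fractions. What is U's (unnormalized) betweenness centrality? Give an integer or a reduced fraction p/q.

13/2

Pairs whose geodesics pass through U — Q–O: 1; Q–P: 1; Q–R: 2/2; Q–S: 1; Q–T: 1; O–S: 1/2; O–T: 1/2; S–T: 1/2.
All other pairs contribute 0.
Summing the contributions gives betweenness(U) = 13/2.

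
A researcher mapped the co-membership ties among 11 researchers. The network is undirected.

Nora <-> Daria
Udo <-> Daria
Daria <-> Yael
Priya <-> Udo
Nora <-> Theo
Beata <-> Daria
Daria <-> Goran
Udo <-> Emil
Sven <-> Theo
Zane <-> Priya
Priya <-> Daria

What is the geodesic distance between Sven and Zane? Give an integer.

One shortest route is Sven – Theo – Nora – Daria – Priya – Zane, which uses 5 edges, and at distance 4 from Sven we only reach {Beata, Goran, Priya, Udo, Yael}, which does not include Zane. So d(Sven,Zane) = 5.

5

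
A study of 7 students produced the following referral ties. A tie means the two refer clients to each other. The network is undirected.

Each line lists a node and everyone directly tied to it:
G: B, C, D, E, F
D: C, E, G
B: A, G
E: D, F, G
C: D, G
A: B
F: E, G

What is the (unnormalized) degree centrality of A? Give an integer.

1

A is directly tied to B. That is 1 neighbor, so the degree of A is 1.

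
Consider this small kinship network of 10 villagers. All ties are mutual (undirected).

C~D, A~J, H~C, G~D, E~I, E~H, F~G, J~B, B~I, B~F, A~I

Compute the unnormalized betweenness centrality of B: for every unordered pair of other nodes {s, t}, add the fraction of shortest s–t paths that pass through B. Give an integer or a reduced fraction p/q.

Pairs whose geodesics pass through B — E–J: 1/2; E–F: 1; E–G: 1/2; I–J: 1/2; I–F: 1; I–G: 1; I–D: 1/2; A–F: 2/2; A–G: 2/2; A–D: 2/3; J–F: 1; J–G: 1; J–D: 1; J–C: 2/3 … (+2 more pairs).
All other pairs contribute 0.
Summing the contributions gives betweenness(B) = 37/3.

37/3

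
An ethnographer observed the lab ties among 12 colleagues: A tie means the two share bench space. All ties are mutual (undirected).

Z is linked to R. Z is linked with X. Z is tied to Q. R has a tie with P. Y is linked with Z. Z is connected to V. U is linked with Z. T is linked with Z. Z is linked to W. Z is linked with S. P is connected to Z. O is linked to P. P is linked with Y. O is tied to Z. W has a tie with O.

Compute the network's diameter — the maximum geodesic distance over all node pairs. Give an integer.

Eccentricity of each node (its greatest distance to any other): O:2, P:2, Q:2, R:2, S:2, T:2, U:2, V:2, W:2, X:2, Y:2, Z:1.
The maximum eccentricity is 2, realized for instance by the pair P–W via P – Z – W. So the diameter is 2.

2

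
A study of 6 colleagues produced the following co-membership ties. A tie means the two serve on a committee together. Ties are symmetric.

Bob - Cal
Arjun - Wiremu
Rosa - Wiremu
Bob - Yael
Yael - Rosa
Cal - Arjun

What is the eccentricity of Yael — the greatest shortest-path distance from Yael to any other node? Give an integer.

Distances from Yael: Arjun:3, Bob:1, Cal:2, Rosa:1, Wiremu:2.
The largest is 3 (to Arjun), so the eccentricity of Yael is 3.

3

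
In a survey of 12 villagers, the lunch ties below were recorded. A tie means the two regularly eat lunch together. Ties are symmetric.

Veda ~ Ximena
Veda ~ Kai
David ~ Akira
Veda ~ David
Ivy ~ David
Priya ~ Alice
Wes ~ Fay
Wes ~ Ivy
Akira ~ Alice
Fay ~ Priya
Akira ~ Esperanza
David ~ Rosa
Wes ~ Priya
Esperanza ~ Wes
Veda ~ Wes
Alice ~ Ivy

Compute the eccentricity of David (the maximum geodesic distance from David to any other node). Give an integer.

3

Distances from David: Akira:1, Alice:2, Esperanza:2, Fay:3, Ivy:1, Kai:2, Priya:3, Rosa:1, Veda:1, Wes:2, Ximena:2.
The largest is 3 (to Priya and Fay), so the eccentricity of David is 3.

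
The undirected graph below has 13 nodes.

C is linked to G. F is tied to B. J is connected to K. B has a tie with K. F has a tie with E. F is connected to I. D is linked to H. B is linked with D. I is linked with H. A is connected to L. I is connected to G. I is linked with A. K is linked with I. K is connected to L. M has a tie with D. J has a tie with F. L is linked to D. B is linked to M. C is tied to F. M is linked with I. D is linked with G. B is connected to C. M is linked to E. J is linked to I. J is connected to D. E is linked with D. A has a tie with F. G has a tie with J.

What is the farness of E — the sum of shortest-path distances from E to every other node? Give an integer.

Distances from E: A:2, B:2, C:2, D:1, F:1, G:2, H:2, I:2, J:2, K:3, L:2, M:1.
Sum = 2 + 2 + 2 + 1 + 1 + 2 + 2 + 2 + 2 + 3 + 2 + 1 = 22.

22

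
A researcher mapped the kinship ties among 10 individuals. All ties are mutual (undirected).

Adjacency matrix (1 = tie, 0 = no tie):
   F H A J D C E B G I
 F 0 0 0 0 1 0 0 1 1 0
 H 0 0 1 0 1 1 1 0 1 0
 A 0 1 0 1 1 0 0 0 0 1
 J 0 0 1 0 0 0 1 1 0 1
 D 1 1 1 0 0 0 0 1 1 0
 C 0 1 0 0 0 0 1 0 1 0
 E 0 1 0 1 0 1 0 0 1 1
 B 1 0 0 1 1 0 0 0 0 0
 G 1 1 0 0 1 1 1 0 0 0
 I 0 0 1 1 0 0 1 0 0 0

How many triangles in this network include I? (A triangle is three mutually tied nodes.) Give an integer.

I's neighbors: A, E, and J.
Neighbor pairs that are themselves tied: I–A–J; I–E–J. Each forms one triangle with I, for 2 in total.

2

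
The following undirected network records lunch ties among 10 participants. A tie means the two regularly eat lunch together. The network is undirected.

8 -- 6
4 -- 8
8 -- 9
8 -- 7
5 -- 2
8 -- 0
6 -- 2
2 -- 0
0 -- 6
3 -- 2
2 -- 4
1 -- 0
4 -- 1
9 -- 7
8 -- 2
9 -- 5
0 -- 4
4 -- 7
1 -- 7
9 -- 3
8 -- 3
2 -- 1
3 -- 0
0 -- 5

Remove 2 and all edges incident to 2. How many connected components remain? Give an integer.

2's neighbors (0, 1, 3, 4, 5, 6, and 8) remain reachable from one another through other ties, so the rest of the network stays in one piece.

1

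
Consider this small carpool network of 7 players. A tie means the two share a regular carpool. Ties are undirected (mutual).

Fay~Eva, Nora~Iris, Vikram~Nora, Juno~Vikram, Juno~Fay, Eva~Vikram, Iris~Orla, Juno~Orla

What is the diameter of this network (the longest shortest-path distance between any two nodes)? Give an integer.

3

Eccentricity of each node (its greatest distance to any other): Eva:3, Fay:3, Iris:3, Juno:2, Nora:3, Orla:3, Vikram:2.
The maximum eccentricity is 3, realized for instance by the pair Eva–Orla via Eva – Vikram – Juno – Orla. So the diameter is 3.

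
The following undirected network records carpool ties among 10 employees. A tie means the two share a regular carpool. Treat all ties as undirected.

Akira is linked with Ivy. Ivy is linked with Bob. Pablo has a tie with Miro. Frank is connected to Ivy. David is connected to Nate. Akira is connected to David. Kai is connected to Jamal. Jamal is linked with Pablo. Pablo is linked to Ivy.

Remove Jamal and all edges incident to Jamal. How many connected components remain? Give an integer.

2

Without Jamal, the remaining ties split the others into: {Akira, Bob, David, Frank, Ivy, Miro, Nate, Pablo}; {Kai}.
That's 2 separate components.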